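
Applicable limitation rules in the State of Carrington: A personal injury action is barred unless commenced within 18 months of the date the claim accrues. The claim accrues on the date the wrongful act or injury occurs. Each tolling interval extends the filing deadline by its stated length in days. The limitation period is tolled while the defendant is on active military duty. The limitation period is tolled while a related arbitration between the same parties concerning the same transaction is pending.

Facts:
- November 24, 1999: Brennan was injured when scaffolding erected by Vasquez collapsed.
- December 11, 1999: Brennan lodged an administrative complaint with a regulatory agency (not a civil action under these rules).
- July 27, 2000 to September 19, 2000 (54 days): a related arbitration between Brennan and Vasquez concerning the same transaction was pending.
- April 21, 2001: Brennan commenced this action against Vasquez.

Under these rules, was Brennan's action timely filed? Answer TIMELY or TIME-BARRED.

The claim accrued on November 24, 1999, the date of the act.
Adding the 18 months base period to November 24, 1999 gives a deadline of May 24, 2001, before any tolling.
The period was tolled for 54 days by the pending related arbitration (July 27, 2000 to September 19, 2000), pushing the deadline to July 17, 2001.
Nothing else in the chronology tolls or restarts the period.
The April 21, 2001 filing precedes the July 17, 2001 deadline; the claim is timely.

TIMELY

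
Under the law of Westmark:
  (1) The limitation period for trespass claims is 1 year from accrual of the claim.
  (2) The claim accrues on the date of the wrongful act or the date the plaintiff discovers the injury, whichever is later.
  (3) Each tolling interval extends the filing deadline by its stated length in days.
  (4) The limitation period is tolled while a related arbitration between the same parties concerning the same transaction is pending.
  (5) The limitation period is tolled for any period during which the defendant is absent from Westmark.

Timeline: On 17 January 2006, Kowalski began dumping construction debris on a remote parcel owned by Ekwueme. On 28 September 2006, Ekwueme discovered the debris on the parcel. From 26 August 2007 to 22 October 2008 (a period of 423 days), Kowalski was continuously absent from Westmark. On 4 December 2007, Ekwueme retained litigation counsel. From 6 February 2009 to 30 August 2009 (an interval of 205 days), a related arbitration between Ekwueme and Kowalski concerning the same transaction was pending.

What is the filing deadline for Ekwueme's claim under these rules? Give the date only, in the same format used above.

24 November 2008

The claim accrued on 28 September 2006 — the later of the 17 January 2006 act and the 28 September 2006 discovery.
The untolled deadline — 1 year after 28 September 2006 — is 28 September 2007.
The period was tolled for 423 days by the defendant's absence from the jurisdiction (26 August 2007 to 22 October 2008), pushing the deadline to 24 November 2008.
The pending related arbitration from 6 February 2009 to 30 August 2009 began after the period had already run on 24 November 2008, so it has no tolling effect.
The other events in the timeline have no effect on the limitation period under the stated rules.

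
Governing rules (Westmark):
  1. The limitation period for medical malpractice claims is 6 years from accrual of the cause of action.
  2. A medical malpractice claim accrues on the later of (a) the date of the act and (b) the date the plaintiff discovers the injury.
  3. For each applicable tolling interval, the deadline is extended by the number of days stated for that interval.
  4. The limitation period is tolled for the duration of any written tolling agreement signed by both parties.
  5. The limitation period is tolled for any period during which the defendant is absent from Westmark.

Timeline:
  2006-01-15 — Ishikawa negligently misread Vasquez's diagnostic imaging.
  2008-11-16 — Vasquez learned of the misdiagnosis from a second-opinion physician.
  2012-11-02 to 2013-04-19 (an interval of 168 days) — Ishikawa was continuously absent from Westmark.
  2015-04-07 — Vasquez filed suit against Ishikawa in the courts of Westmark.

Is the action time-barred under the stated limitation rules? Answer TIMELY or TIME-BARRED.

Taking the later of the act (2006-01-15) and discovery (2008-11-16), the claim accrued on 2008-11-16.
Adding the 6 years base period to 2008-11-16 gives a deadline of 2014-11-16, before any tolling.
Because the defendant's absence from the jurisdiction ran from 2012-11-02 to 2013-04-19, the deadline is extended by 168 days to 2015-05-03.
Filing on 2015-04-07 beat the 2015-05-03 deadline — the action is timely.

TIMELY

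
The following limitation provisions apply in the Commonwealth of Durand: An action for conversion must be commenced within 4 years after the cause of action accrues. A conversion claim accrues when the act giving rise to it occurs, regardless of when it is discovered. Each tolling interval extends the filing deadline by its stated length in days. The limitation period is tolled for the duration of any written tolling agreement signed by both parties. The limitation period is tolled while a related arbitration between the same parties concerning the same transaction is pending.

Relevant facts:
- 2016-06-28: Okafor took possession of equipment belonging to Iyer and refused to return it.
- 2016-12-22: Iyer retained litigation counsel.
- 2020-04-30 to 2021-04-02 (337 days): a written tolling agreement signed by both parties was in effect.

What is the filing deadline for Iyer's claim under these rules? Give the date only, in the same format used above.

2021-05-31

The claim accrued on 2016-06-28, when the wrongful act occurred.
4 years from 2016-06-28 is 2020-06-28.
The period was tolled for 337 days by the written tolling agreement (2020-04-30 to 2021-04-02), pushing the deadline to 2021-05-31.
The other events in the timeline have no effect on the limitation period under the stated rules.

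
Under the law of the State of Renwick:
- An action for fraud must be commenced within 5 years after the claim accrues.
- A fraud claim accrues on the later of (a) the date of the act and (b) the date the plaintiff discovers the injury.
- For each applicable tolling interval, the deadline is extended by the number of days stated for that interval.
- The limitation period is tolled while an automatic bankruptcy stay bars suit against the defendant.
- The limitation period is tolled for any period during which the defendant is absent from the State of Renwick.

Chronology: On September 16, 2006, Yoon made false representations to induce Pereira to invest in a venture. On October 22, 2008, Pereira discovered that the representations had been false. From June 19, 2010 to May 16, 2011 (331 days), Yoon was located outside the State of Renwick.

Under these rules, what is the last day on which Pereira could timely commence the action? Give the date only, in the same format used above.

September 18, 2014

The claim accrued on October 22, 2008 — the later of the September 16, 2006 act and the October 22, 2008 discovery.
The untolled deadline — 5 years after October 22, 2008 — is October 22, 2013.
The period was tolled for 331 days by the defendant's absence from the jurisdiction (June 19, 2010 to May 16, 2011), pushing the deadline to September 18, 2014.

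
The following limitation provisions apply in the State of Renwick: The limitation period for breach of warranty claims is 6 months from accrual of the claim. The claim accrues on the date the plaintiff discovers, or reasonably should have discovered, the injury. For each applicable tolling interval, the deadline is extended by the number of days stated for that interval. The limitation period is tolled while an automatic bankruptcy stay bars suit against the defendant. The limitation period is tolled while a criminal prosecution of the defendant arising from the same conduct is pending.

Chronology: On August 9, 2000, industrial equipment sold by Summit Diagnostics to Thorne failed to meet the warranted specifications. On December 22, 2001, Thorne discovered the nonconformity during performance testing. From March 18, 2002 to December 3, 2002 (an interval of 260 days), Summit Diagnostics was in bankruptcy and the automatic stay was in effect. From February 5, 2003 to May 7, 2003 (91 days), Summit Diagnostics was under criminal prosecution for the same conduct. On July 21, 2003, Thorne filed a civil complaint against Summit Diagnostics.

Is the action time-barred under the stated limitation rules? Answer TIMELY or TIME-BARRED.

TIME-BARRED

Accrual is tied to discovery, so the period began on December 22, 2001 rather than on August 9, 2000 when the act occurred.
Adding the 6 months base period to December 22, 2001 gives a deadline of June 22, 2002, before any tolling.
The automatic bankruptcy stay from March 18, 2002 to December 3, 2002 tolled the period for 260 days, extending the deadline to March 9, 2003.
Because the pending criminal prosecution ran from February 5, 2003 to May 7, 2003, the deadline is extended by 91 days to June 8, 2003.
The July 21, 2003 filing falls after the June 8, 2003 deadline; the claim is time-barred.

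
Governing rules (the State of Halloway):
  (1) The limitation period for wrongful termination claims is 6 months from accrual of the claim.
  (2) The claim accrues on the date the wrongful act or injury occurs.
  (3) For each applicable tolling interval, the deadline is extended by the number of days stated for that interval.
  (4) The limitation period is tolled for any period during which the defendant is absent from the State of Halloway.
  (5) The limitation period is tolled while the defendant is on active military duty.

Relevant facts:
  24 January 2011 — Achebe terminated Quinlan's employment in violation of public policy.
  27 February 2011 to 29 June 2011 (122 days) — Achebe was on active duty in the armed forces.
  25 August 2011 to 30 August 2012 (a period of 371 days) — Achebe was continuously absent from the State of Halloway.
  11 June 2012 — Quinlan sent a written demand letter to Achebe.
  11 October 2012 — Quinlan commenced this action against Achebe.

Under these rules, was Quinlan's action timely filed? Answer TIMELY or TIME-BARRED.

The limitation period began to run on 24 January 2011.
Adding the 6 months base period to 24 January 2011 gives a deadline of 24 July 2011, before any tolling.
Because the defendant's active military service ran from 27 February 2011 to 29 June 2011, the deadline is extended by 122 days to 23 November 2011.
The defendant's absence from the jurisdiction from 25 August 2011 to 30 August 2012 tolled the period for 371 days, extending the deadline to 28 November 2012.
Nothing else in the chronology tolls or restarts the period.
Quinlan filed on 11 October 2012, before the 28 November 2012 deadline, so the action is timely.

TIMELY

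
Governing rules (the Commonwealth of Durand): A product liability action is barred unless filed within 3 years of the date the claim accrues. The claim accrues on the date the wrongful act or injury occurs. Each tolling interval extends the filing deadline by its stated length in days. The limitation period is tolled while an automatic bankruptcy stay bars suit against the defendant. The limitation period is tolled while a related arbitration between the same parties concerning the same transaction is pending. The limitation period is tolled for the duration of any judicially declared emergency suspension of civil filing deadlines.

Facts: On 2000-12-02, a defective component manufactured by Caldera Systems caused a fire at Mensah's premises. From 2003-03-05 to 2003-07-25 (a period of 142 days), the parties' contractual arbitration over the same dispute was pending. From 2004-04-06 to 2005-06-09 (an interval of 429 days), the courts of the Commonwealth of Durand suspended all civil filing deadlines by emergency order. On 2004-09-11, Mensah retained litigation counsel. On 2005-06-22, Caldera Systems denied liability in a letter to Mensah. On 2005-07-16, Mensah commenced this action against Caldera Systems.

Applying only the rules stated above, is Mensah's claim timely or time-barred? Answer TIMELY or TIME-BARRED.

The claim accrued on 2000-12-02, the date of the act.
Adding the 3 years base period to 2000-12-02 gives a deadline of 2003-12-02, before any tolling.
The period was tolled for 142 days by the pending related arbitration (2003-03-05 to 2003-07-25), pushing the deadline to 2004-04-22.
The emergency suspension of filing deadlines from 2004-04-06 to 2005-06-09 tolled the period for 429 days, extending the deadline to 2005-06-25.
Nothing else in the chronology tolls or restarts the period.
Mensah filed on 2005-07-16, after the 2005-06-25 deadline, so the action is time-barred.

TIME-BARRED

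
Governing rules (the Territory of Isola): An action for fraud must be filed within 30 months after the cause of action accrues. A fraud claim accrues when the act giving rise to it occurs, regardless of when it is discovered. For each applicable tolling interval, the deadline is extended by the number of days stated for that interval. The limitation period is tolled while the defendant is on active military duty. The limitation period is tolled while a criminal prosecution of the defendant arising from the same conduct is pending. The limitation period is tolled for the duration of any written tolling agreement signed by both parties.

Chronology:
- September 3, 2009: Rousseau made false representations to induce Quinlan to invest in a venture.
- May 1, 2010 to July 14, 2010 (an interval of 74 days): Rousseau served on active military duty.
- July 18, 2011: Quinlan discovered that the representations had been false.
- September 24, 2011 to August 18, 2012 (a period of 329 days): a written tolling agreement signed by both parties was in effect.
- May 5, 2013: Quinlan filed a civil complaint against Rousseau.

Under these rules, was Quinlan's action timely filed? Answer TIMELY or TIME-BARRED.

TIME-BARRED

Accrual is governed by the date of the act, so the period began to run on September 3, 2009; the later discovery on July 18, 2011 is irrelevant under the stated rule.
30 months from September 3, 2009 is March 3, 2012.
The defendant's active military service from May 1, 2010 to July 14, 2010 tolled the period for 74 days, extending the deadline to May 16, 2012.
The period was tolled for 329 days by the written tolling agreement (September 24, 2011 to August 18, 2012), pushing the deadline to April 10, 2013.
Quinlan filed on May 5, 2013, after the April 10, 2013 deadline, so the action is time-barred.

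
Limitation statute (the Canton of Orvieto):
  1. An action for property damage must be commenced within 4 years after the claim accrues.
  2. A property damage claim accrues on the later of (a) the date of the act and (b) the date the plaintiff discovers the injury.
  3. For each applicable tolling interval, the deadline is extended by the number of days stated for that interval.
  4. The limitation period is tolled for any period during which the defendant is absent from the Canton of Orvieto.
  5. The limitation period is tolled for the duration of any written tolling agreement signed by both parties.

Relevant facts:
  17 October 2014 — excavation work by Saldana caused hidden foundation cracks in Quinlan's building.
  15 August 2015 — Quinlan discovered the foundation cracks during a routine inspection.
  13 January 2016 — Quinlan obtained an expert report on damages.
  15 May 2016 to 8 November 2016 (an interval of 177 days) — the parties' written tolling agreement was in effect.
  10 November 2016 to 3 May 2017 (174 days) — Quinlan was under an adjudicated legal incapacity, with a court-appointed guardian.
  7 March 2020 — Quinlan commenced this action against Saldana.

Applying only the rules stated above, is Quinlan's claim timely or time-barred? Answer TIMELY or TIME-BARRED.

TIME-BARRED

The claim accrued on 15 August 2015 — the later of the 17 October 2014 act and the 15 August 2015 discovery.
The untolled deadline — 4 years after 15 August 2015 — is 15 August 2019.
The period was tolled for 177 days by the written tolling agreement (15 May 2016 to 8 November 2016), pushing the deadline to 8 February 2020.
The plaintiff's legal incapacity from 10 November 2016 to 3 May 2017 does not toll the period, because no stated rule makes the plaintiff's incapacity a tolling event.
Nothing else in the chronology tolls or restarts the period.
The 7 March 2020 filing falls after the 8 February 2020 deadline; the claim is time-barred.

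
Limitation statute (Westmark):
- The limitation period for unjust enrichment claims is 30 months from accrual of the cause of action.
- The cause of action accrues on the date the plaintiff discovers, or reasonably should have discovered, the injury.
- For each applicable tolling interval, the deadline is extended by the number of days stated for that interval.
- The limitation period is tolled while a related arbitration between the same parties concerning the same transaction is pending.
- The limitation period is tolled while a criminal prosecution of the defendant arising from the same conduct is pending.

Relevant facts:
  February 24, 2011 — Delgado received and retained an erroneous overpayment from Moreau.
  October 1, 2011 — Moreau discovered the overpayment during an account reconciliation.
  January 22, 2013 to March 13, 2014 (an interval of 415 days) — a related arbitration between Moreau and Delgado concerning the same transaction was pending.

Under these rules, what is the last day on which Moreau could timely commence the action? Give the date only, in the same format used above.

May 21, 2015

The claim did not accrue until Moreau discovered the injury on October 1, 2011; the February 24, 2011 act date does not start the clock under the stated rule.
30 months from October 1, 2011 is April 1, 2014.
Because the pending related arbitration ran from January 22, 2013 to March 13, 2014, the deadline is extended by 415 days to May 21, 2015.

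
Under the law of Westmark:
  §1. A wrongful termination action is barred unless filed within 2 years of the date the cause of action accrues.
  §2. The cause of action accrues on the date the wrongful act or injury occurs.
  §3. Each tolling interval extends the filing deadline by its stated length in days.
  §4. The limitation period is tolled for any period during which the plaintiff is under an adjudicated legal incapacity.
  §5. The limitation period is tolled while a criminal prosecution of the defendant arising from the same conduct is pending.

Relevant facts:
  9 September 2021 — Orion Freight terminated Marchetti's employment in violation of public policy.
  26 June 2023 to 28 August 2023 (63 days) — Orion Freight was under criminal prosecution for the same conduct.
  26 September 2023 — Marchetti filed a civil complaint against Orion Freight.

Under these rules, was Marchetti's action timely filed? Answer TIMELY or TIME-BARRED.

TIMELY

The limitation period began to run on 9 September 2021.
The untolled deadline — 2 years after 9 September 2021 — is 9 September 2023.
The pending criminal prosecution from 26 June 2023 to 28 August 2023 tolled the period for 63 days, extending the deadline to 11 November 2023.
Filing on 26 September 2023 beat the 11 November 2023 deadline — the action is timely.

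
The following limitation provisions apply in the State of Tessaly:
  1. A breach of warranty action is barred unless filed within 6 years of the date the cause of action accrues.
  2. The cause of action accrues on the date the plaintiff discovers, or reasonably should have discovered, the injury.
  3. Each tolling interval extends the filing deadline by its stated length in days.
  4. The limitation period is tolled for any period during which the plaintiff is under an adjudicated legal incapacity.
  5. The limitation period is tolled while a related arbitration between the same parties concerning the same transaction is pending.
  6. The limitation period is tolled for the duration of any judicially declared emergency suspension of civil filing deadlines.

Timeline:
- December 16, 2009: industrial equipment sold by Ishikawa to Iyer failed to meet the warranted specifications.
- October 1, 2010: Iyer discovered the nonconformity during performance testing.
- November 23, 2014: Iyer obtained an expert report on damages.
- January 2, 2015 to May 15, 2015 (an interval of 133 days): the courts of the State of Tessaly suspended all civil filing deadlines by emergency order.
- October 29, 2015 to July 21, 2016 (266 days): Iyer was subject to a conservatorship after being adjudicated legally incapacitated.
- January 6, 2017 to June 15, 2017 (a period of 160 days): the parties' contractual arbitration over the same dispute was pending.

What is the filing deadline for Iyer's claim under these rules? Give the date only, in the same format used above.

April 13, 2018

Under the discovery rule, the claim accrued on October 1, 2010, when Iyer discovered the injury — not on the December 16, 2009 date of the underlying act.
6 years from October 1, 2010 is October 1, 2016.
Because the emergency suspension of filing deadlines ran from January 2, 2015 to May 15, 2015, the deadline is extended by 133 days to February 11, 2017.
The period was tolled for 266 days by the plaintiff's legal incapacity (October 29, 2015 to July 21, 2016), pushing the deadline to November 4, 2017.
The period was tolled for 160 days by the pending related arbitration (January 6, 2017 to June 15, 2017), pushing the deadline to April 13, 2018.
Nothing else in the chronology tolls or restarts the period.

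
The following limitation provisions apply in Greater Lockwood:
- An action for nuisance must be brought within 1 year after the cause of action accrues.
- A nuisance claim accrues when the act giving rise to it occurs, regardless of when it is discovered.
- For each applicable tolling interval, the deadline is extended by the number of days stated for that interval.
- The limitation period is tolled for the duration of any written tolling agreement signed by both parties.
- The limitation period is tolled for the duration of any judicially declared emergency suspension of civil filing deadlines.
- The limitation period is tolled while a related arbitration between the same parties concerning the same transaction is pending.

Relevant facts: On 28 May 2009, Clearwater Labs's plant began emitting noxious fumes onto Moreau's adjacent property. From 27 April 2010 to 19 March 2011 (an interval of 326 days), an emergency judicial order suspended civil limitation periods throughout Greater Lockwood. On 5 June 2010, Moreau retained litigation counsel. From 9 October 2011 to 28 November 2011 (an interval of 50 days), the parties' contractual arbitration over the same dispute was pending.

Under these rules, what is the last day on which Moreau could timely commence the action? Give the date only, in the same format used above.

19 April 2011

The limitation period began to run on 28 May 2009.
1 year from 28 May 2009 is 28 May 2010.
Because the emergency suspension of filing deadlines ran from 27 April 2010 to 19 March 2011, the deadline is extended by 326 days to 19 April 2011.
The pending related arbitration from 9 October 2011 to 28 November 2011 began after the period had already run on 19 April 2011, so it has no tolling effect.
None of the other events listed affects the running of the period under the stated rules.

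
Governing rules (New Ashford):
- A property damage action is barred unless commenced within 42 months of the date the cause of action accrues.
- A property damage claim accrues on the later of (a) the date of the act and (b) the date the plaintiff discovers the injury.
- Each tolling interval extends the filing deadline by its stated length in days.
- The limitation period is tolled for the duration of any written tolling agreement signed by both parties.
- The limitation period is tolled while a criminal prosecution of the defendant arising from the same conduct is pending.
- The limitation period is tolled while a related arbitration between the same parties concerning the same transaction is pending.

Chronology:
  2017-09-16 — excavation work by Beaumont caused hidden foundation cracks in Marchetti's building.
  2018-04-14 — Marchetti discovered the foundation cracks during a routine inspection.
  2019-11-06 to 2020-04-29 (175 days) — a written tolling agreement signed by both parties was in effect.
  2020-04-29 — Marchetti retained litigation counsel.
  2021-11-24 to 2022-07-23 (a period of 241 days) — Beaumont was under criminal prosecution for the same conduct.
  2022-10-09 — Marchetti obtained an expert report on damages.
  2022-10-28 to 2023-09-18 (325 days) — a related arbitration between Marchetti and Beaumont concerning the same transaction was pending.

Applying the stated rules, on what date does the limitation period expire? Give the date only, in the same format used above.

2023-10-25

Taking the later of the act (2017-09-16) and discovery (2018-04-14), the claim accrued on 2018-04-14.
The untolled deadline — 42 months after 2018-04-14 — is 2021-10-14.
The written tolling agreement from 2019-11-06 to 2020-04-29 tolled the period for 175 days, extending the deadline to 2022-04-07.
The pending criminal prosecution from 2021-11-24 to 2022-07-23 tolled the period for 241 days, extending the deadline to 2022-12-04.
The pending related arbitration from 2022-10-28 to 2023-09-18 tolled the period for 325 days, extending the deadline to 2023-10-25.
The other events in the timeline have no effect on the limitation period under the stated rules.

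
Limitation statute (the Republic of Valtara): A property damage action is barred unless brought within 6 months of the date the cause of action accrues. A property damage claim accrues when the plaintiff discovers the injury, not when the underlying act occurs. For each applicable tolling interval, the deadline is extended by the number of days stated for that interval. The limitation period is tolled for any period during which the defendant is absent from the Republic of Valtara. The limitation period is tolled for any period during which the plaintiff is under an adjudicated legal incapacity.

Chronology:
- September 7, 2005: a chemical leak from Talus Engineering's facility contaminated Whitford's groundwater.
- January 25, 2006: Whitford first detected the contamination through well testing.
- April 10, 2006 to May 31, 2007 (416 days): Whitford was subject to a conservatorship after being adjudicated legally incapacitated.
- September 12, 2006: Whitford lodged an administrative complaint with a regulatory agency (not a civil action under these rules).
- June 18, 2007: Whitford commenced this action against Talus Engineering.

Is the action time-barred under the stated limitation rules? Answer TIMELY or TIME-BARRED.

TIMELY

Accrual is tied to discovery, so the period began on January 25, 2006 rather than on September 7, 2005 when the act occurred.
6 months from January 25, 2006 is July 25, 2006.
The plaintiff's legal incapacity from April 10, 2006 to May 31, 2007 tolled the period for 416 days, extending the deadline to September 14, 2007.
None of the other events listed affects the running of the period under the stated rules.
Whitford filed on June 18, 2007, before the September 14, 2007 deadline, so the action is timely.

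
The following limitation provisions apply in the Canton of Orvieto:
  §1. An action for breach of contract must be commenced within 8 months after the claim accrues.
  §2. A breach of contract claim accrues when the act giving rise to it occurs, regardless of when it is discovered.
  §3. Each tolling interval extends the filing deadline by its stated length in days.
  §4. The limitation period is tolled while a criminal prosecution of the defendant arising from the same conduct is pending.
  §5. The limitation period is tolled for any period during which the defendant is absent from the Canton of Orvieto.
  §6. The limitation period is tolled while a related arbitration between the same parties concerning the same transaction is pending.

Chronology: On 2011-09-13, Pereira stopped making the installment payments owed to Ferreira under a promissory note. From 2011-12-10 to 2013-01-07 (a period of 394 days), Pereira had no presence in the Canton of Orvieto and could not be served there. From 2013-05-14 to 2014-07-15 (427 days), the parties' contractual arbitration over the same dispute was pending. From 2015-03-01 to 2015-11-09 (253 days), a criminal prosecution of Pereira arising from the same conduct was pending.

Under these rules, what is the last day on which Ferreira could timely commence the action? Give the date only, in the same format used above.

The limitation period began to run on 2011-09-13.
8 months from 2011-09-13 is 2012-05-13.
The defendant's absence from the jurisdiction from 2011-12-10 to 2013-01-07 tolled the period for 394 days, extending the deadline to 2013-06-11.
Because the pending related arbitration ran from 2013-05-14 to 2014-07-15, the deadline is extended by 427 days to 2014-08-12.
By the time the pending criminal prosecution began on 2015-03-01, the limitation period had already expired on 2014-08-12; that interval cannot revive it.

2014-08-12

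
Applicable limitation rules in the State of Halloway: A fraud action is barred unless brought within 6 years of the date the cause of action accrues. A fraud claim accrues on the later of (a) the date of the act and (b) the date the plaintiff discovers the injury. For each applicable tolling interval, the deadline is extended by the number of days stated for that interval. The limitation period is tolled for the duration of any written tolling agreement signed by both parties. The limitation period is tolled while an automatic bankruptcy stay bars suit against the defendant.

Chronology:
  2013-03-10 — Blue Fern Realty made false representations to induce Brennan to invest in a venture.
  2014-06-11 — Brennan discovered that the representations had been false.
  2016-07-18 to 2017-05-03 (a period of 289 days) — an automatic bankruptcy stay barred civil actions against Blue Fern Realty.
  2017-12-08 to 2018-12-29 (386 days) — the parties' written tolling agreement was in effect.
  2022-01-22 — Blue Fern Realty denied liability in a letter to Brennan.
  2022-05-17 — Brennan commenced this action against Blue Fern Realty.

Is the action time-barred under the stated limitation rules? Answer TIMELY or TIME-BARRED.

TIME-BARRED

Taking the later of the act (2013-03-10) and discovery (2014-06-11), the claim accrued on 2014-06-11.
Adding the 6 years base period to 2014-06-11 gives a deadline of 2020-06-11, before any tolling.
The period was tolled for 289 days by the automatic bankruptcy stay (2016-07-18 to 2017-05-03), pushing the deadline to 2021-03-27.
The written tolling agreement from 2017-12-08 to 2018-12-29 tolled the period for 386 days, extending the deadline to 2022-04-17.
The other events in the timeline have no effect on the limitation period under the stated rules.
The 2022-05-17 filing falls after the 2022-04-17 deadline; the claim is time-barred.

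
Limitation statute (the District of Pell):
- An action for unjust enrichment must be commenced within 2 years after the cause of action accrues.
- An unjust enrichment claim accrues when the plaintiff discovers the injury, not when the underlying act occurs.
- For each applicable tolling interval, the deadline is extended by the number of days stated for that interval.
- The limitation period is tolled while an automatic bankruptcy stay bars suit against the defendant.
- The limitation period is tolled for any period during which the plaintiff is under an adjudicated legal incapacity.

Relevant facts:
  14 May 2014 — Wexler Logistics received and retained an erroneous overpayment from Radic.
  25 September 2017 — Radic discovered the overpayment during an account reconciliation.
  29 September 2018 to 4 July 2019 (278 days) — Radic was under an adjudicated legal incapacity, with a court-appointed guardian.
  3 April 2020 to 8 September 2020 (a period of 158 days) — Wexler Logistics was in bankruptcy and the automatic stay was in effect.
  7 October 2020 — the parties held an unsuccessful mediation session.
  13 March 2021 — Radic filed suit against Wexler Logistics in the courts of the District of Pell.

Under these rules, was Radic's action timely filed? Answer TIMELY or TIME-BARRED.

TIME-BARRED

Under the discovery rule, the claim accrued on 25 September 2017, when Radic discovered the injury — not on the 14 May 2014 date of the underlying act.
Adding the 2 years base period to 25 September 2017 gives a deadline of 25 September 2019, before any tolling.
The period was tolled for 278 days by the plaintiff's legal incapacity (29 September 2018 to 4 July 2019), pushing the deadline to 29 June 2020.
The automatic bankruptcy stay from 3 April 2020 to 8 September 2020 tolled the period for 158 days, extending the deadline to 4 December 2020.
None of the other events listed affects the running of the period under the stated rules.
Radic filed on 13 March 2021, after the 4 December 2020 deadline, so the action is time-barred.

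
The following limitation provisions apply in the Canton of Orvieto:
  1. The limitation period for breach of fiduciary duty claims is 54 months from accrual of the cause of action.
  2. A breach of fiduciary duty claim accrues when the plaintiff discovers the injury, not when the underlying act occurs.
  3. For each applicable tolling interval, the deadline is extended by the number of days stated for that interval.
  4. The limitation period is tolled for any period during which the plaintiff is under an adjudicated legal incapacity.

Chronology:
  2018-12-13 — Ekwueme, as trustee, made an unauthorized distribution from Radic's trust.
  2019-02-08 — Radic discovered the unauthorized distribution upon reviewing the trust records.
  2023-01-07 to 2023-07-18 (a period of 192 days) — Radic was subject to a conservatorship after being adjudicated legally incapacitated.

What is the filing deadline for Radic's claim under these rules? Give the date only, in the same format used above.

2024-02-16

Under the discovery rule, the claim accrued on 2019-02-08, when Radic discovered the injury — not on the 2018-12-13 date of the underlying act.
The untolled deadline — 54 months after 2019-02-08 — is 2023-08-08.
Because the plaintiff's legal incapacity ran from 2023-01-07 to 2023-07-18, the deadline is extended by 192 days to 2024-02-16.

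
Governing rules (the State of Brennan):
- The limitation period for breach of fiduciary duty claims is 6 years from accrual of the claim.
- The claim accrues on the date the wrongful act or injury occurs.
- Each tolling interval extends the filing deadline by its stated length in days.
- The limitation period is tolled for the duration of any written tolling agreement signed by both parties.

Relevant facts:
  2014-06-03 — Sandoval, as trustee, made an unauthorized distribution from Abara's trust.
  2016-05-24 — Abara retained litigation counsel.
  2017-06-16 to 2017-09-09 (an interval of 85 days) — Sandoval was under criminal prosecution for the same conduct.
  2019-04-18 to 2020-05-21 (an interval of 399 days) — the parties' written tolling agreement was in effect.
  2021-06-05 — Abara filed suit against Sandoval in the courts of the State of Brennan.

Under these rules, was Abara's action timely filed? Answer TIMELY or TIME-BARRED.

The claim accrued on 2014-06-03, when the wrongful act occurred.
Adding the 6 years base period to 2014-06-03 gives a deadline of 2020-06-03, before any tolling.
The period was tolled for 399 days by the written tolling agreement (2019-04-18 to 2020-05-21), pushing the deadline to 2021-07-07.
The pending criminal prosecution from 2017-06-16 to 2017-09-09 does not toll the period, because no stated rule makes a criminal prosecution a tolling event.
None of the other events listed affects the running of the period under the stated rules.
The 2021-06-05 filing precedes the 2021-07-07 deadline; the claim is timely.

TIMELY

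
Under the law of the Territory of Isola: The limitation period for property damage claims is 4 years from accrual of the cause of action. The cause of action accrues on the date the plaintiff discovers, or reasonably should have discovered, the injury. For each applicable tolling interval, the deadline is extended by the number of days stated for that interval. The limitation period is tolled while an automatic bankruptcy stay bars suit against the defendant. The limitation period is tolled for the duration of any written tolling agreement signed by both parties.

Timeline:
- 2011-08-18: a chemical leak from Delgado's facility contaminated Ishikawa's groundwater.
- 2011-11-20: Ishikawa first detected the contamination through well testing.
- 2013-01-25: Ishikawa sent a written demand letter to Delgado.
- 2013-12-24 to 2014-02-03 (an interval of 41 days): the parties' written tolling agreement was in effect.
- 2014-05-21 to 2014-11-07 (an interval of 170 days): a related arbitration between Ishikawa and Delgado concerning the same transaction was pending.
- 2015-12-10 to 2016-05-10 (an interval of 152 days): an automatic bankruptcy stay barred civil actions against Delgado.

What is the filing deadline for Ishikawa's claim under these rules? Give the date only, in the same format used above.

The claim did not accrue until Ishikawa discovered the injury on 2011-11-20; the 2011-08-18 act date does not start the clock under the stated rule.
The untolled deadline — 4 years after 2011-11-20 — is 2015-11-20.
The period was tolled for 41 days by the written tolling agreement (2013-12-24 to 2014-02-03), pushing the deadline to 2015-12-31.
Because the automatic bankruptcy stay ran from 2015-12-10 to 2016-05-10, the deadline is extended by 152 days to 2016-05-31.
No stated provision tolls the period for a pending arbitration, so the interval from 2014-05-21 to 2014-11-07 has no effect on the deadline.
The other events in the timeline have no effect on the limitation period under the stated rules.

2016-05-31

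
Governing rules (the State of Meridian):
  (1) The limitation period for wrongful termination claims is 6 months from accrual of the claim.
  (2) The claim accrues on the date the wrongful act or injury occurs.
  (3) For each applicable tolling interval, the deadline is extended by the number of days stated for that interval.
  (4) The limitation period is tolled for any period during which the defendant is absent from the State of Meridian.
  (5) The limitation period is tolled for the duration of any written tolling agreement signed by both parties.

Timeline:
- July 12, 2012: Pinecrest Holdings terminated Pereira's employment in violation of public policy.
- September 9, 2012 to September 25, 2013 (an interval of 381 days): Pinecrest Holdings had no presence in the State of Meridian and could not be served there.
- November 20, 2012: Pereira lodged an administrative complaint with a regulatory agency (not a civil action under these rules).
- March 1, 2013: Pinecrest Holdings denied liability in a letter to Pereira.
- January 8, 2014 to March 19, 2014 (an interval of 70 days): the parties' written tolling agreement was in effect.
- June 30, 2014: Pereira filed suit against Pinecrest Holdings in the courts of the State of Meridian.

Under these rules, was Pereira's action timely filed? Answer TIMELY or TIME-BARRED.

The claim accrued on July 12, 2012, when the wrongful act occurred.
6 months from July 12, 2012 is January 12, 2013.
The defendant's absence from the jurisdiction from September 9, 2012 to September 25, 2013 tolled the period for 381 days, extending the deadline to January 28, 2014.
The written tolling agreement from January 8, 2014 to March 19, 2014 tolled the period for 70 days, extending the deadline to April 8, 2014.
The other events in the timeline have no effect on the limitation period under the stated rules.
The June 30, 2014 filing falls after the April 8, 2014 deadline; the claim is time-barred.

TIME-BARRED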